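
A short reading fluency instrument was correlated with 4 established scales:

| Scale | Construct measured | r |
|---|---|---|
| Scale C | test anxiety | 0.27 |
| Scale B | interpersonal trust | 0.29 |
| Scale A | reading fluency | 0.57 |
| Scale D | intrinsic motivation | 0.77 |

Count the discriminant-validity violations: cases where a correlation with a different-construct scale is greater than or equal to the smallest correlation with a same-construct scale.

1

Convergent (same construct = reading fluency): Scale A.
Smallest convergent = 0.57. Discriminant values: 0.27, 0.29, 0.77; count ≥ 0.57 → 1.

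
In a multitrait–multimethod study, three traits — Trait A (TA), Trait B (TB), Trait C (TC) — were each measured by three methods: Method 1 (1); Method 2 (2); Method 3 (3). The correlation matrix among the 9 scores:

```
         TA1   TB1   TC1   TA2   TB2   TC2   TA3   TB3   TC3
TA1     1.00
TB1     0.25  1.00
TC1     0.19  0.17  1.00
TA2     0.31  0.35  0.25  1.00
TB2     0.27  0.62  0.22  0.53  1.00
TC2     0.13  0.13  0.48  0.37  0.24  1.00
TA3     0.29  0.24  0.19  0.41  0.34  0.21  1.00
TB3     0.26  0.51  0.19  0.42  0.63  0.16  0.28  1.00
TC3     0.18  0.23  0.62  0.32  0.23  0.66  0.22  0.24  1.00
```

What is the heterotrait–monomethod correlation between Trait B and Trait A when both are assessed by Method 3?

Different traits, same method: r(TB3, TA3) = 0.28.

0.28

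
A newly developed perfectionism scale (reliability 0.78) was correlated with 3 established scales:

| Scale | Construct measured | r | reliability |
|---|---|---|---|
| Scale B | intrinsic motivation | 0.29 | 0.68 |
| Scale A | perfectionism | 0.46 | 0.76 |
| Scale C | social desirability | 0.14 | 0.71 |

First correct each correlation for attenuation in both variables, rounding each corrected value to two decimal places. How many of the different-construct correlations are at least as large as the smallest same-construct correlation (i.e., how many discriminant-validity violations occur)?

0

Disattenuated r (r / √(r_scale · r_new)):
  Scale B (disc): 0.29 / √(0.68·0.78) = 0.40
  Scale A (conv): 0.46 / √(0.76·0.78) = 0.60
  Scale C (disc): 0.14 / √(0.71·0.78) = 0.19
Smallest convergent = 0.60. Discriminant values: 0.40, 0.19; count ≥ 0.60 → 0.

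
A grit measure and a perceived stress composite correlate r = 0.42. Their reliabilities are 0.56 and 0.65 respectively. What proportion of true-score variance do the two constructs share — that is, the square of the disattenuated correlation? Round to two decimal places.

0.48

Disattenuated r = 0.42 / √(0.56 × 0.65) = 0.42 / 0.6033 = 0.6962.
Shared true-score variance = 0.6962² = 0.4847 ≈ 0.48.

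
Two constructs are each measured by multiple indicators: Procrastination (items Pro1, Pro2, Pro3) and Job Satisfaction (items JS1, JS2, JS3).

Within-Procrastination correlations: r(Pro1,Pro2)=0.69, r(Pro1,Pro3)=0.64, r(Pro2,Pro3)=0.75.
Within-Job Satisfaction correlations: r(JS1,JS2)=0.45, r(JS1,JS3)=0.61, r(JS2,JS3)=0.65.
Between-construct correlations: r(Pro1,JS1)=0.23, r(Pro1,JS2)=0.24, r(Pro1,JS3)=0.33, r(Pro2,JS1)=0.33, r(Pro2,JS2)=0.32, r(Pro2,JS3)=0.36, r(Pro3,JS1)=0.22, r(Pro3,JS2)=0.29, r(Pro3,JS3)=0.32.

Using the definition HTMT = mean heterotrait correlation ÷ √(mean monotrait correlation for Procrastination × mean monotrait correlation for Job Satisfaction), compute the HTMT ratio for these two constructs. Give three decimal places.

Mean between = 2.64/9 = 0.2933.
Mean within-Pro = 2.08/3 = 0.6933; mean within-JS = 1.71/3 = 0.5700.
Geometric mean = √(0.6933 × 0.5700) = 0.6286.
HTMT = 0.2933 / 0.6286 = 0.467.

0.467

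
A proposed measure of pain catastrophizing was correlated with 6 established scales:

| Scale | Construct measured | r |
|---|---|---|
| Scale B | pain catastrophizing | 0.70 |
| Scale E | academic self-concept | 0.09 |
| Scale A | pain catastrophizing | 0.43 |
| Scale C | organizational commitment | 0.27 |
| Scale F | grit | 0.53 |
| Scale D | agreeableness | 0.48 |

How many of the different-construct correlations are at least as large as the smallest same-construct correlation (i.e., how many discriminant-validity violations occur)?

Convergent (same construct = pain catastrophizing): Scale B, Scale A.
Smallest convergent = 0.43. Discriminant values: 0.09, 0.27, 0.53, 0.48; count ≥ 0.43 → 2.

2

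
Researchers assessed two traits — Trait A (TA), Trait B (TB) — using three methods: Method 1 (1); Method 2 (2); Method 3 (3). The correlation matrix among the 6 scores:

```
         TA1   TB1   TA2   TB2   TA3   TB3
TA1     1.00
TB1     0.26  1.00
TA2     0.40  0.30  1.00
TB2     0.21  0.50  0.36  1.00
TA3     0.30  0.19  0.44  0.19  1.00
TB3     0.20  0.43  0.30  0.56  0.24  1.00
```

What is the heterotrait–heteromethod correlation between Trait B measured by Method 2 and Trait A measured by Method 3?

0.19

Different traits and methods: r(TB2, TA3) = 0.19.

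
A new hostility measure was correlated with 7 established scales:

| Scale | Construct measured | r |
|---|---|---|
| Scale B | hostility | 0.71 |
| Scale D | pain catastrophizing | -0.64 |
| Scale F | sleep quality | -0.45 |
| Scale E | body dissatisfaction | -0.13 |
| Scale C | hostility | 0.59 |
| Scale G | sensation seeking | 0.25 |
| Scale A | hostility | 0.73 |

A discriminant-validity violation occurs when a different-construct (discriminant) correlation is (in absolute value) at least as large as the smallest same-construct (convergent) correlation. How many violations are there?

1

Convergent (same construct = hostility): Scale B, Scale C, Scale A.
Smallest convergent = 0.59. Discriminant |r|: 0.64, 0.45, 0.13, 0.25; count ≥ 0.59 → 1.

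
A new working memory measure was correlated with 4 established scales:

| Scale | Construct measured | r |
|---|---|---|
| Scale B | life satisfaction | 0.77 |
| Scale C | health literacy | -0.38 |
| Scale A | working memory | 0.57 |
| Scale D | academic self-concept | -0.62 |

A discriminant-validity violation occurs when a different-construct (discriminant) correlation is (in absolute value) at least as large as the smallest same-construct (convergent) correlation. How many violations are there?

2

Convergent (same construct = working memory): Scale A.
Smallest convergent = 0.57. Discriminant |r|: 0.77, 0.38, 0.62; count ≥ 0.57 → 2.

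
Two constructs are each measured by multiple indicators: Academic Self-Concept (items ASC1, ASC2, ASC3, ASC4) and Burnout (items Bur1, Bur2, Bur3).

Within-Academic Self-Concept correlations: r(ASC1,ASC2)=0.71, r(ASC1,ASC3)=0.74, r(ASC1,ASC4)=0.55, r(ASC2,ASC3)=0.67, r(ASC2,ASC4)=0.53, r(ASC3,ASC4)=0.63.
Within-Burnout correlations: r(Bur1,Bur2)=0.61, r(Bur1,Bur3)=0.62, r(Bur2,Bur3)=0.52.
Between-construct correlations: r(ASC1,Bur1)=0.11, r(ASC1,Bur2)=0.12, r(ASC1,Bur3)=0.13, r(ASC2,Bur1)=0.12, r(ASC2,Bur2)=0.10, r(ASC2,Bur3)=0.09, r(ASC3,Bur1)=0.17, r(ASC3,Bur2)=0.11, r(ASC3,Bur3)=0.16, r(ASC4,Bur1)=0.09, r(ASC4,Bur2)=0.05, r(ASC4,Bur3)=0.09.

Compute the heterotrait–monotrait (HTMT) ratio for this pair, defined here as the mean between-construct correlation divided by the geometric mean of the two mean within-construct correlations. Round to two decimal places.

0.18

Mean between = 1.34/12 = 0.1117.
Mean within-ASC = 3.83/6 = 0.6383; mean within-Bur = 1.75/3 = 0.5833.
Geometric mean = √(0.6383 × 0.5833) = 0.6102.
HTMT = 0.1117 / 0.6102 = 0.18.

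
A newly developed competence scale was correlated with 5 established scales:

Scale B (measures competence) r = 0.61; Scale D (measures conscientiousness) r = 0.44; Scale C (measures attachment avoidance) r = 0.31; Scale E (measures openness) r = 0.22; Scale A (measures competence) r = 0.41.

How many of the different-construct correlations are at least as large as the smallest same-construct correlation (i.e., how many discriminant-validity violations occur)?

Convergent (same construct = competence): Scale B, Scale A.
Smallest convergent = 0.41. Discriminant values: 0.44, 0.31, 0.22; count ≥ 0.41 → 1.

1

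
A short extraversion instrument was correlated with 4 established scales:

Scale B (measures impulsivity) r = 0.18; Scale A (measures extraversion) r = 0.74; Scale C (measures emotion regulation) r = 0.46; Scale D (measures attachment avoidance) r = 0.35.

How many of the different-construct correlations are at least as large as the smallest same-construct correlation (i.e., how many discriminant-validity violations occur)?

0

Convergent (same construct = extraversion): Scale A.
Smallest convergent = 0.74. Discriminant values: 0.18, 0.46, 0.35; count ≥ 0.74 → 0.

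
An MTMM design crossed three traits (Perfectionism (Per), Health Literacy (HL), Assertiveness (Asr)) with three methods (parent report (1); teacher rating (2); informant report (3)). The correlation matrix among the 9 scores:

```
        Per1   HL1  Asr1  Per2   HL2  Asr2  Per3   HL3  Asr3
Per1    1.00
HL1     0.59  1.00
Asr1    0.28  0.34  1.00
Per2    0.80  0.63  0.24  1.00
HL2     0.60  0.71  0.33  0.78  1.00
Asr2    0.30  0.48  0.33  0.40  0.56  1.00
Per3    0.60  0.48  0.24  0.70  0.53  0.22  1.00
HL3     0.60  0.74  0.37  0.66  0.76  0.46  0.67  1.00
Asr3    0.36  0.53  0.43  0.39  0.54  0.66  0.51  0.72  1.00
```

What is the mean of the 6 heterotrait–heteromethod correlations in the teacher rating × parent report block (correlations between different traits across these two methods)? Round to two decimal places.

HTHM values (method 2 × method 1): 0.63, 0.24, 0.60, 0.33, 0.30, 0.48; mean = 2.58/6 = 0.43.

0.43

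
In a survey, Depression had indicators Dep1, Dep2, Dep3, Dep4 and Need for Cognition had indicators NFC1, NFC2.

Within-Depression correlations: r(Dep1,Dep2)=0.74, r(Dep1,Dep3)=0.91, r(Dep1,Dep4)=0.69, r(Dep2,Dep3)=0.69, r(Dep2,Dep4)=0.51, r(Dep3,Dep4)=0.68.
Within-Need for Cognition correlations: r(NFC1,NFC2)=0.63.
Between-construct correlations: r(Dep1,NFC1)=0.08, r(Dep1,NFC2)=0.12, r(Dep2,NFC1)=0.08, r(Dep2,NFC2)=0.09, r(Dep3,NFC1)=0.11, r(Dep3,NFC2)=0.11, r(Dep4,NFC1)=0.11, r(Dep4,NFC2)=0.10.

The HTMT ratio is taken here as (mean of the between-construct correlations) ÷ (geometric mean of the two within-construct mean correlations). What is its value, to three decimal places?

0.150

Mean heterotrait r = 0.80/8 = 0.1000.
Mean within-Dep = 4.22/6 = 0.7033; mean within-NFC = 0.63/1 = 0.6300.
Geometric mean = √(0.7033 × 0.6300) = 0.6656.
HTMT = 0.1000 / 0.6656 = 0.150.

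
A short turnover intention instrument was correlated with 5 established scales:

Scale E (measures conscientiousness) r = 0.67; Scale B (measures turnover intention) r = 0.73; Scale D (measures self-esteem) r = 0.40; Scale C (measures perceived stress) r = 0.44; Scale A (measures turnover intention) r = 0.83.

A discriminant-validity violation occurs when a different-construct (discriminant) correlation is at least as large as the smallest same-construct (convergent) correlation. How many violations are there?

0

Convergent (same construct = turnover intention): Scale B, Scale A.
Smallest convergent = 0.73. Discriminant values: 0.67, 0.40, 0.44; count ≥ 0.73 → 0.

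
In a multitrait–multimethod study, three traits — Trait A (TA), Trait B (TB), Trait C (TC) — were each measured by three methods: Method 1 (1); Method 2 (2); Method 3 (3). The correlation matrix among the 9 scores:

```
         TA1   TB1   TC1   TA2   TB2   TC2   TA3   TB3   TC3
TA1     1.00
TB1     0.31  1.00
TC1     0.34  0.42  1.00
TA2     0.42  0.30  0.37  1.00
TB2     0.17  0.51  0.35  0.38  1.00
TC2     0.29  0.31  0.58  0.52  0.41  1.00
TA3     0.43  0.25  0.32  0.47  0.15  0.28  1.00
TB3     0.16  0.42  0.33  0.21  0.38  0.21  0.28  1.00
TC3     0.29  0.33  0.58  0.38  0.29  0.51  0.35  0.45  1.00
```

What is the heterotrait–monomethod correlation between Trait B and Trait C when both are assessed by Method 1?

0.42

Different traits, same method: r(TB1, TC1) = 0.42.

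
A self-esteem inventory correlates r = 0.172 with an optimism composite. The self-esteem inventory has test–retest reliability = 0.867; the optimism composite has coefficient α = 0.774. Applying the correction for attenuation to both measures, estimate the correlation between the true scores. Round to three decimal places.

0.210

r_true = r_obs / √(r_xx · r_yy) = 0.172 / √(0.867 × 0.774) = 0.172 / √0.671058 = 0.172 / 0.8192 ≈ 0.210.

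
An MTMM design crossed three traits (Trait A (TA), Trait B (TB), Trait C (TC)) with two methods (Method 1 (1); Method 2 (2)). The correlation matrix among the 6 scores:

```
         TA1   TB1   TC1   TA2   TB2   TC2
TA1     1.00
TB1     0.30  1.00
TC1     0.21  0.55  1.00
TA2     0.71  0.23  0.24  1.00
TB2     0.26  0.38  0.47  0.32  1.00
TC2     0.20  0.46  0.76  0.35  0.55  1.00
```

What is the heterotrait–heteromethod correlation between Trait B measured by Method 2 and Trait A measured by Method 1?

0.26

Different traits and methods: r(TB2, TA1) = 0.26.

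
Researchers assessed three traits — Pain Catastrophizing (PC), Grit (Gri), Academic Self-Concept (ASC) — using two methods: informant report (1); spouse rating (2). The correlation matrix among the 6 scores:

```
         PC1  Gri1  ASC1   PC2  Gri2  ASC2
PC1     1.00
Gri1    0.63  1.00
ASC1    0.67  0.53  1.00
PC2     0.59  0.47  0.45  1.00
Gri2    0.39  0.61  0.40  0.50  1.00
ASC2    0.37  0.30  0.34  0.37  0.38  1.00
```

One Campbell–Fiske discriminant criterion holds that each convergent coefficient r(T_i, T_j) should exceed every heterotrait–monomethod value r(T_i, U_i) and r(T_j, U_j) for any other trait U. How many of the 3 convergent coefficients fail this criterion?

3

Convergent coefficients and their comparison sets:
PC (methods 1·2): 0.59 vs {0.63, 0.50, 0.67, 0.37} → fail.
Gri (methods 1·2): 0.61 vs {0.63, 0.50, 0.53, 0.38} → fail.
ASC (methods 1·2): 0.34 vs {0.67, 0.37, 0.53, 0.38} → fail.
3 of 3 fail.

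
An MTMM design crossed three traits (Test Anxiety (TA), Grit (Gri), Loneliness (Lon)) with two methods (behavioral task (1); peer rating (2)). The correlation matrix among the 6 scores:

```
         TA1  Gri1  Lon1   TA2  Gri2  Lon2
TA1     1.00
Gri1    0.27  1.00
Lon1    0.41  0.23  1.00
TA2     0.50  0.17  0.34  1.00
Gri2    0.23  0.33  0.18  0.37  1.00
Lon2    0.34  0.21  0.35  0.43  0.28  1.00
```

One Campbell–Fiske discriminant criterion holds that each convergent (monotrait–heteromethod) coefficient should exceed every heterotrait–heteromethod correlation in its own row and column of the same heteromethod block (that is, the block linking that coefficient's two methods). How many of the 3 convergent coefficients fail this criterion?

Convergent coefficients and their comparison sets:
TA (methods 1·2): 0.50 vs {0.23, 0.17, 0.34, 0.34} → pass.
Gri (methods 1·2): 0.33 vs {0.17, 0.23, 0.21, 0.18} → pass.
Lon (methods 1·2): 0.35 vs {0.34, 0.34, 0.18, 0.21} → pass.
0 of 3 fail.

0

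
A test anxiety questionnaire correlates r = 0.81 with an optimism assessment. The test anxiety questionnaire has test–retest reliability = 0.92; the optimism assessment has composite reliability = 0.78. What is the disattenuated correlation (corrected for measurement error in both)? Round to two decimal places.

0.96

r_true = r_obs / √(r_xx · r_yy) = 0.81 / √(0.92 × 0.78) = 0.81 / √0.7176 = 0.81 / 0.8471 ≈ 0.96.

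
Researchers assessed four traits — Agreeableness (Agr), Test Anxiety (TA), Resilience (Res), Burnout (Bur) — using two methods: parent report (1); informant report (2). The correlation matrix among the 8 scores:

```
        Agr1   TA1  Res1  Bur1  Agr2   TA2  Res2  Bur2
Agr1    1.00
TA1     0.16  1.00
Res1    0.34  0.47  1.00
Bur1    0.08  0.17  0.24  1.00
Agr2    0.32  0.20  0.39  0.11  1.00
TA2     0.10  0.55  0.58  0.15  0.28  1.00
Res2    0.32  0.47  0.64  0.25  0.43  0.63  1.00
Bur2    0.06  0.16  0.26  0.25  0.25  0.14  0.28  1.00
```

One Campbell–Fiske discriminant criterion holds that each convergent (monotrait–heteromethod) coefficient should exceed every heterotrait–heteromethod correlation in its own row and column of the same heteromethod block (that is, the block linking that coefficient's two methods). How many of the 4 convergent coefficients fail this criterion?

Convergent coefficients and their comparison sets:
Agr (methods 1·2): 0.32 vs {0.10, 0.20, 0.32, 0.39, 0.06, 0.11} → fail.
TA (methods 1·2): 0.55 vs {0.20, 0.10, 0.47, 0.58, 0.16, 0.15} → fail.
Res (methods 1·2): 0.64 vs {0.39, 0.32, 0.58, 0.47, 0.26, 0.25} → pass.
Bur (methods 1·2): 0.25 vs {0.11, 0.06, 0.15, 0.16, 0.25, 0.26} → fail.
3 of 4 fail.

3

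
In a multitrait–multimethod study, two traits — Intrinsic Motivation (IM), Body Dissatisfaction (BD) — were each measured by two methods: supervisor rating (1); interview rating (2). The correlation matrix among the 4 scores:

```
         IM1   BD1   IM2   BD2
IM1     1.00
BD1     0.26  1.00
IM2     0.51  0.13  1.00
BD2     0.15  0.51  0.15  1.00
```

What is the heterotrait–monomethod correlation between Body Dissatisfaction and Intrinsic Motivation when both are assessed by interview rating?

Different traits, same method: r(BD2, IM2) = 0.15.

0.15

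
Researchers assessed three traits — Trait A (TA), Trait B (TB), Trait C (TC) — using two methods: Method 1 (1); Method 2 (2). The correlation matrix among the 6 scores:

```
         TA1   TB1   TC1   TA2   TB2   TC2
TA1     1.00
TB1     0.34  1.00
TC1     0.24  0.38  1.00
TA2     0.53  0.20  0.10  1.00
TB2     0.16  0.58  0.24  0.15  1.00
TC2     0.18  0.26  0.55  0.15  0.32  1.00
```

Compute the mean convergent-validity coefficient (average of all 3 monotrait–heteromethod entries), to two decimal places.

Convergent values: 0.53, 0.58, 0.55; mean = 1.66/3 = 0.55.

0.55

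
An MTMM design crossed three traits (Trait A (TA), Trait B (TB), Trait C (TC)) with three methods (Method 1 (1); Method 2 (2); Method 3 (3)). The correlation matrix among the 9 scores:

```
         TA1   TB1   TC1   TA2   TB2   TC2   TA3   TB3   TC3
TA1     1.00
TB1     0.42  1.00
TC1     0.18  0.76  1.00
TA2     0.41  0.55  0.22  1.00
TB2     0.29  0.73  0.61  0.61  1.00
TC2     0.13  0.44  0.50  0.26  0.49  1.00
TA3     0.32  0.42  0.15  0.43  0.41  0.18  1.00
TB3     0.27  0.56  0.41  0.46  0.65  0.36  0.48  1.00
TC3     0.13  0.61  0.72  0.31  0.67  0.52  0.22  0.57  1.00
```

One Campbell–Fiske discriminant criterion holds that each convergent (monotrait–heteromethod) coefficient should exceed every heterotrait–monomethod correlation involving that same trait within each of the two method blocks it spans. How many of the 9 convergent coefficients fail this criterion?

Each convergent coefficient versus the relevant comparison correlations:
TA (methods 1·2): 0.41 vs {0.42, 0.61, 0.18, 0.26} → fail.
TA (methods 1·3): 0.32 vs {0.42, 0.48, 0.18, 0.22} → fail.
TA (methods 2·3): 0.43 vs {0.61, 0.48, 0.26, 0.22} → fail.
TB (methods 1·2): 0.73 vs {0.42, 0.61, 0.76, 0.49} → fail.
TB (methods 1·3): 0.56 vs {0.42, 0.48, 0.76, 0.57} → fail.
TB (methods 2·3): 0.65 vs {0.61, 0.48, 0.49, 0.57} → pass.
TC (methods 1·2): 0.50 vs {0.18, 0.26, 0.76, 0.49} → fail.
TC (methods 1·3): 0.72 vs {0.18, 0.22, 0.76, 0.57} → fail.
TC (methods 2·3): 0.52 vs {0.26, 0.22, 0.49, 0.57} → fail.
8 of 9 fail.

8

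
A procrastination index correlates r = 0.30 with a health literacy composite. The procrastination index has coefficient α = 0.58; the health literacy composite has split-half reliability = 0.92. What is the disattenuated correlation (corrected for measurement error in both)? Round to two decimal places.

0.41

r_true = r_obs / √(r_xx · r_yy) = 0.30 / √(0.58 × 0.92) = 0.30 / √0.5336 = 0.30 / 0.7305 ≈ 0.41.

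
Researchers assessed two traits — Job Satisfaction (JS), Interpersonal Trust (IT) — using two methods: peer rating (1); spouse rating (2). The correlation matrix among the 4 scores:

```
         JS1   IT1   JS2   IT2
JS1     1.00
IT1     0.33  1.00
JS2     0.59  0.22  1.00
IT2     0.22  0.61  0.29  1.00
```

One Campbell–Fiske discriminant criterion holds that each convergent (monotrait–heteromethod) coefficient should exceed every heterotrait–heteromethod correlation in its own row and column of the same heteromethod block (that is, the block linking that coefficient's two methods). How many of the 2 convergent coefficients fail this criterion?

Convergent coefficients and their comparison sets:
JS (methods 1·2): 0.59 vs {0.22, 0.22} → pass.
IT (methods 1·2): 0.61 vs {0.22, 0.22} → pass.
0 of 2 fail.

0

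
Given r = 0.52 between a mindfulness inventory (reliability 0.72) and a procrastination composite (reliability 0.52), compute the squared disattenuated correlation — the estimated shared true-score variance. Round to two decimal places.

Disattenuated r = 0.52 / √(0.72 × 0.52) = 0.52 / 0.6119 = 0.8498.
Shared true-score variance = 0.8498² = 0.7222 ≈ 0.72.

0.72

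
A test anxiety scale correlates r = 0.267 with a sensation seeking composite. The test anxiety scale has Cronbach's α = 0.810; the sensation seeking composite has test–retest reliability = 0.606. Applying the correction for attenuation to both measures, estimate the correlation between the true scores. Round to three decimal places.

r_true = r_obs / √(r_xx · r_yy) = 0.267 / √(0.810 × 0.606) = 0.267 / √0.490860 = 0.267 / 0.7006 ≈ 0.381.

0.381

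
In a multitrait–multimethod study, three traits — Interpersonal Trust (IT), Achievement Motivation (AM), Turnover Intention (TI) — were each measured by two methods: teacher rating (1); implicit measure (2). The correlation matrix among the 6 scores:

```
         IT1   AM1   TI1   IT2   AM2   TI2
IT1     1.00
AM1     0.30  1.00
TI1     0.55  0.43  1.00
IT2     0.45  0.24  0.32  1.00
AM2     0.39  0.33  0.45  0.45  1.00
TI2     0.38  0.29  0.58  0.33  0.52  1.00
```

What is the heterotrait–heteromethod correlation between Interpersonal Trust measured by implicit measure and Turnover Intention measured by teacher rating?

Different traits and methods: r(IT2, TI1) = 0.32.

0.32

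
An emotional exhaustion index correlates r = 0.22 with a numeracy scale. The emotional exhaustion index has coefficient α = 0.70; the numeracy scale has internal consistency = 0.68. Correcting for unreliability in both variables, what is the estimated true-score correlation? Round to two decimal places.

r_true = r_obs / √(r_xx · r_yy) = 0.22 / √(0.70 × 0.68) = 0.22 / √0.4760 = 0.22 / 0.6899 ≈ 0.32.

0.32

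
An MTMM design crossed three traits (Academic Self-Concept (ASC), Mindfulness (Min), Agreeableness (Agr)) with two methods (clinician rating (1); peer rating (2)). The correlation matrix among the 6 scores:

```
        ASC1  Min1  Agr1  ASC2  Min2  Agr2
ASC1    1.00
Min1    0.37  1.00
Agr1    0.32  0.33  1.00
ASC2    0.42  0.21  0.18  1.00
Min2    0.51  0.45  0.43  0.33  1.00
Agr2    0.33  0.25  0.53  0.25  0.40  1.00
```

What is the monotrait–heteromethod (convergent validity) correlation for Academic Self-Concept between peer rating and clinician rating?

0.42

Same trait (ASC), different methods: r(ASC2, ASC1) = 0.42.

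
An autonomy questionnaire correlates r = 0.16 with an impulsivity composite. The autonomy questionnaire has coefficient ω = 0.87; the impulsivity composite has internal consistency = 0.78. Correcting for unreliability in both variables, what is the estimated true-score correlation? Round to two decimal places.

r_true = r_obs / √(r_xx · r_yy) = 0.16 / √(0.87 × 0.78) = 0.16 / √0.6786 = 0.16 / 0.8238 ≈ 0.19.

0.19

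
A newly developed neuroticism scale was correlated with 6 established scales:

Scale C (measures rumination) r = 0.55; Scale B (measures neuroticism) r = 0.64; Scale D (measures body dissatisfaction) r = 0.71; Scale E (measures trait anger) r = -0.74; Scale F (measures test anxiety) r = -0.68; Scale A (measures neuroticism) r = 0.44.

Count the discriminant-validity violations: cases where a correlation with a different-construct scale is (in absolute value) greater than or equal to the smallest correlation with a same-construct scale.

4

Convergent (same construct = neuroticism): Scale B, Scale A.
Smallest convergent = 0.44. Discriminant |r|: 0.55, 0.71, 0.74, 0.68; count ≥ 0.44 → 4.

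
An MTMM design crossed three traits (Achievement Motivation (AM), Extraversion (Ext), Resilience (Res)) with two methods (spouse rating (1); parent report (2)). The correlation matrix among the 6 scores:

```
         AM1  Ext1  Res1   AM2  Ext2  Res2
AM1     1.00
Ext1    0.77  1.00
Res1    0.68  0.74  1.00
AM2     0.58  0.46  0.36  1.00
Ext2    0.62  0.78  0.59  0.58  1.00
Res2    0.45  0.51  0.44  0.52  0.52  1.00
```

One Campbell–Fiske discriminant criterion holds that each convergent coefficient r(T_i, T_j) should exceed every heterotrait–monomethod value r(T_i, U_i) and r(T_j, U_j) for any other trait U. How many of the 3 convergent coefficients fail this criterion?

Checking each validity diagonal entry against its comparison values:
AM (methods 1·2): 0.58 vs {0.77, 0.58, 0.68, 0.52} → fail.
Ext (methods 1·2): 0.78 vs {0.77, 0.58, 0.74, 0.52} → pass.
Res (methods 1·2): 0.44 vs {0.68, 0.52, 0.74, 0.52} → fail.
2 of 3 fail.

2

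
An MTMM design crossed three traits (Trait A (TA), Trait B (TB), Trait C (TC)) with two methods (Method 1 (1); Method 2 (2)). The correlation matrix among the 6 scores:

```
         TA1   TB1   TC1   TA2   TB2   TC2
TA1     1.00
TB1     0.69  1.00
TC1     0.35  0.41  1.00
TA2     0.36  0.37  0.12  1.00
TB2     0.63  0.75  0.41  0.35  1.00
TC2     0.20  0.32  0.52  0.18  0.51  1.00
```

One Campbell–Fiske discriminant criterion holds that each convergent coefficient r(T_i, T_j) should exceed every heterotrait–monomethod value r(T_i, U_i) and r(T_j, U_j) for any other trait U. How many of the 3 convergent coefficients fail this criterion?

Convergent coefficients and their comparison sets:
TA (methods 1·2): 0.36 vs {0.69, 0.35, 0.35, 0.18} → fail.
TB (methods 1·2): 0.75 vs {0.69, 0.35, 0.41, 0.51} → pass.
TC (methods 1·2): 0.52 vs {0.35, 0.18, 0.41, 0.51} → pass.
1 of 3 fail.

1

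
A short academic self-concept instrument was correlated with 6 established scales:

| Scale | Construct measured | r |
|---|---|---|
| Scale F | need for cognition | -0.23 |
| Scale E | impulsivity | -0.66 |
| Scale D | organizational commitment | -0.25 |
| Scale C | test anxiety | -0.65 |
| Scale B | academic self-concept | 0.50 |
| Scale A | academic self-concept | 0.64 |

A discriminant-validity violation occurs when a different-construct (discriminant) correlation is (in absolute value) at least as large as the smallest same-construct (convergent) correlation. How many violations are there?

2

Convergent (same construct = academic self-concept): Scale B, Scale A.
Smallest convergent = 0.50. Discriminant |r|: 0.23, 0.66, 0.25, 0.65; count ≥ 0.50 → 2.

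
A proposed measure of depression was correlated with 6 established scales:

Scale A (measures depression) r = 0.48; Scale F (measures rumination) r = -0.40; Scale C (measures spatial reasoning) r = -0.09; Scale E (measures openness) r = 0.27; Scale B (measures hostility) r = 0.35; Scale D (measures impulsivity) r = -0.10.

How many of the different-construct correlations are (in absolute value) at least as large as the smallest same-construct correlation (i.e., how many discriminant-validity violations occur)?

0

Convergent (same construct = depression): Scale A.
Smallest convergent = 0.48. Discriminant |r|: 0.40, 0.09, 0.27, 0.35, 0.10; count ≥ 0.48 → 0.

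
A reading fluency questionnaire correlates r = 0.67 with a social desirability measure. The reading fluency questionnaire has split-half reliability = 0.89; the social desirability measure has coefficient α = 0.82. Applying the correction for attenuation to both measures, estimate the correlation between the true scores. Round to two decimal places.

0.78

r_true = r_obs / √(r_xx · r_yy) = 0.67 / √(0.89 × 0.82) = 0.67 / √0.7298 = 0.67 / 0.8543 ≈ 0.78.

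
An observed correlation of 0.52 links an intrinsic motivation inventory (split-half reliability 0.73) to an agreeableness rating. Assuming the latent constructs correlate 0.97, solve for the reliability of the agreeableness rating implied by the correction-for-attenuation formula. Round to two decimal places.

r_true = r_obs / √(r_xx · r_yy) ⇒ 0.97 = 0.52 / √(0.73 · r_yy).
√(0.73 · r_yy) = 0.52 / 0.97 = 0.5361; 0.73 · r_yy = 0.2874; r_yy = 0.2874 / 0.73 ≈ 0.39.

0.39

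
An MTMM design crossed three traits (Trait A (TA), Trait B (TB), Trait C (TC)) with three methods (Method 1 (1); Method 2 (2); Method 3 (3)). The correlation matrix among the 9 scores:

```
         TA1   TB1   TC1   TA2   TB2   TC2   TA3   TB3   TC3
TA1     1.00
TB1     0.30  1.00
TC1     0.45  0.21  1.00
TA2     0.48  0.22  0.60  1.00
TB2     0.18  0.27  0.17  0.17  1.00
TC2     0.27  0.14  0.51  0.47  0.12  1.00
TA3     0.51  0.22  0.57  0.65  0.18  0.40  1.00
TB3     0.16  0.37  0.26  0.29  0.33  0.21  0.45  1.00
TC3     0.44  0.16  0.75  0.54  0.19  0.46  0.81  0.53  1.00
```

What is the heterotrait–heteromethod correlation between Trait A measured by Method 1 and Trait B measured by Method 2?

0.18

Different traits and methods: r(TA1, TB2) = 0.18.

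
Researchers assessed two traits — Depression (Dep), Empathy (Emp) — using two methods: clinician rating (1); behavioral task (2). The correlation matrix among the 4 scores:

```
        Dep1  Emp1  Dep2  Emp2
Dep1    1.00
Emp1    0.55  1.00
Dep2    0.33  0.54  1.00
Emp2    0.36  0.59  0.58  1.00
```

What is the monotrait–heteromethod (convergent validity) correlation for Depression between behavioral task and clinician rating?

0.33

Same trait (Dep), different methods: r(Dep2, Dep1) = 0.33.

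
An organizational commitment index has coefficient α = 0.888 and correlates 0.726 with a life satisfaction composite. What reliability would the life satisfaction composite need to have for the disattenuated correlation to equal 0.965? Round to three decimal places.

0.637

r_true = r_obs / √(r_xx · r_yy) ⇒ 0.965 = 0.726 / √(0.888 · r_yy).
√(0.888 · r_yy) = 0.726 / 0.965 = 0.7523; 0.888 · r_yy = 0.5660; r_yy = 0.5660 / 0.888 ≈ 0.637.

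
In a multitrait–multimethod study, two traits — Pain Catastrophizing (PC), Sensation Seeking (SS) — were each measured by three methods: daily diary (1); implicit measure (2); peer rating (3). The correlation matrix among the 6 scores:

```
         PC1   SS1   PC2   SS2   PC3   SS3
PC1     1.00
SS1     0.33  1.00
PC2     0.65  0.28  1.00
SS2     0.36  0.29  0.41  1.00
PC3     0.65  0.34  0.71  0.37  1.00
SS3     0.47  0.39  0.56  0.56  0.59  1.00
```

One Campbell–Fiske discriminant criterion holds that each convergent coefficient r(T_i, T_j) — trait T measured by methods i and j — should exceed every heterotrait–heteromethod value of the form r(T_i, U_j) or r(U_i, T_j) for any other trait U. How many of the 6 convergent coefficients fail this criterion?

3

Convergent coefficients and their comparison sets:
PC (methods 1·2): 0.65 vs {0.36, 0.28} → pass.
PC (methods 1·3): 0.65 vs {0.47, 0.34} → pass.
PC (methods 2·3): 0.71 vs {0.56, 0.37} → pass.
SS (methods 1·2): 0.29 vs {0.28, 0.36} → fail.
SS (methods 1·3): 0.39 vs {0.34, 0.47} → fail.
SS (methods 2·3): 0.56 vs {0.37, 0.56} → fail.
3 of 6 fail.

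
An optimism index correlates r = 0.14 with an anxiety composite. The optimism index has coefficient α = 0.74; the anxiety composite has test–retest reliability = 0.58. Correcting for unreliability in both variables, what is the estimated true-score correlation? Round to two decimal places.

r_true = r_obs / √(r_xx · r_yy) = 0.14 / √(0.74 × 0.58) = 0.14 / √0.4292 = 0.14 / 0.6551 ≈ 0.21.

0.21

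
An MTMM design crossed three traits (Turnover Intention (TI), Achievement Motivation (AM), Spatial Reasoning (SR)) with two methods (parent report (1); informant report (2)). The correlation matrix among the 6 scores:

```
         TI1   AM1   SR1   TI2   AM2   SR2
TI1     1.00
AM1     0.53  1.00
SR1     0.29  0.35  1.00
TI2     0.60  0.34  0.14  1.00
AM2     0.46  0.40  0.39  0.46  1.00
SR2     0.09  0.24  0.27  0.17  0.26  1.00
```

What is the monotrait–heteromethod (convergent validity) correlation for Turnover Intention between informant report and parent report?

0.60

Same trait (TI), different methods: r(TI2, TI1) = 0.60.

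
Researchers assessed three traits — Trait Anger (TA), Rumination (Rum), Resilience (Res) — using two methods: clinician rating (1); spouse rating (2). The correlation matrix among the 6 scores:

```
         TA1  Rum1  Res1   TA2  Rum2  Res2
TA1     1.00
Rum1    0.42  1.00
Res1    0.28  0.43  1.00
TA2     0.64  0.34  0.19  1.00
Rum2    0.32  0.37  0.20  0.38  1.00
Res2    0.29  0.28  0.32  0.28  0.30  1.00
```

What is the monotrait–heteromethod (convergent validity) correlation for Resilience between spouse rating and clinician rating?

Same trait (Res), different methods: r(Res2, Res1) = 0.32.

0.32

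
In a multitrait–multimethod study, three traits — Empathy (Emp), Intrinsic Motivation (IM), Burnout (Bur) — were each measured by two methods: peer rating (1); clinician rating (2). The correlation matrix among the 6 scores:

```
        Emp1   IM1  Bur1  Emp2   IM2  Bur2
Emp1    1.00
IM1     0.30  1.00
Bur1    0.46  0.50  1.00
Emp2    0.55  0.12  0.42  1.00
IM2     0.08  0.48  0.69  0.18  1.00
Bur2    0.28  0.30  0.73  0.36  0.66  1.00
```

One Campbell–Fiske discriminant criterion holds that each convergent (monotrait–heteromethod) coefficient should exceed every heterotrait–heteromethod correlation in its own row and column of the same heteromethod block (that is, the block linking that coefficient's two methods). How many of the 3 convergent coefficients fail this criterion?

Each convergent coefficient versus the relevant comparison correlations:
Emp (methods 1·2): 0.55 vs {0.08, 0.12, 0.28, 0.42} → pass.
IM (methods 1·2): 0.48 vs {0.12, 0.08, 0.30, 0.69} → fail.
Bur (methods 1·2): 0.73 vs {0.42, 0.28, 0.69, 0.30} → pass.
1 of 3 fail.

1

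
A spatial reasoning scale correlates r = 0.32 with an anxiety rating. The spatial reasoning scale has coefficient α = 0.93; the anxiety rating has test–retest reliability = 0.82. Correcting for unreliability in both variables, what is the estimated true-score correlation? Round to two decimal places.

r_true = r_obs / √(r_xx · r_yy) = 0.32 / √(0.93 × 0.82) = 0.32 / √0.7626 = 0.32 / 0.8733 ≈ 0.37.

0.37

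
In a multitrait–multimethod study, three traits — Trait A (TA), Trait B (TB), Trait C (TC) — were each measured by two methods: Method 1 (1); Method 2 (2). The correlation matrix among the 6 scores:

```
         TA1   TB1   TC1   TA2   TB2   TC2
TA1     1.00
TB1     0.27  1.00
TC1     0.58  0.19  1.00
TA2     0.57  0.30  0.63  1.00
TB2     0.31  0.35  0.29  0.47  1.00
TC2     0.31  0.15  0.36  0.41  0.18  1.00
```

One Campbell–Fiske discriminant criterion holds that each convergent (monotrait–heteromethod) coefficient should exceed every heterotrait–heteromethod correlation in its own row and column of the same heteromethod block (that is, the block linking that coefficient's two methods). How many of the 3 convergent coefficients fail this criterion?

Each convergent coefficient versus the relevant comparison correlations:
TA (methods 1·2): 0.57 vs {0.31, 0.30, 0.31, 0.63} → fail.
TB (methods 1·2): 0.35 vs {0.30, 0.31, 0.15, 0.29} → pass.
TC (methods 1·2): 0.36 vs {0.63, 0.31, 0.29, 0.15} → fail.
2 of 3 fail.

2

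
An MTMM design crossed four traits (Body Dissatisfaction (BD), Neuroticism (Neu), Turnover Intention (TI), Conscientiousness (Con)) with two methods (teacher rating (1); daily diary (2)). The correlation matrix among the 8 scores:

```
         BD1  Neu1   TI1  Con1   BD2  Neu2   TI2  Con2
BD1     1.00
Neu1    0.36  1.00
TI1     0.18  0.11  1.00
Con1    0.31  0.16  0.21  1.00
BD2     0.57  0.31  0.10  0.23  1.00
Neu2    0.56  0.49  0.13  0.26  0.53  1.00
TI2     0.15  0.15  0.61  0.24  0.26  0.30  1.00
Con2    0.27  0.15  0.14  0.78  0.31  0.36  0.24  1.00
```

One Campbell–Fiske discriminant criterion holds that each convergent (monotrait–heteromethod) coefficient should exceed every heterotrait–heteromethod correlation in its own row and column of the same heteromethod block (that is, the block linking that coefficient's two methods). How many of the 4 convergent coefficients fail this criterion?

1

Checking each validity diagonal entry against its comparison values:
BD (methods 1·2): 0.57 vs {0.56, 0.31, 0.15, 0.10, 0.27, 0.23} → pass.
Neu (methods 1·2): 0.49 vs {0.31, 0.56, 0.15, 0.13, 0.15, 0.26} → fail.
TI (methods 1·2): 0.61 vs {0.10, 0.15, 0.13, 0.15, 0.14, 0.24} → pass.
Con (methods 1·2): 0.78 vs {0.23, 0.27, 0.26, 0.15, 0.24, 0.14} → pass.
1 of 4 fail.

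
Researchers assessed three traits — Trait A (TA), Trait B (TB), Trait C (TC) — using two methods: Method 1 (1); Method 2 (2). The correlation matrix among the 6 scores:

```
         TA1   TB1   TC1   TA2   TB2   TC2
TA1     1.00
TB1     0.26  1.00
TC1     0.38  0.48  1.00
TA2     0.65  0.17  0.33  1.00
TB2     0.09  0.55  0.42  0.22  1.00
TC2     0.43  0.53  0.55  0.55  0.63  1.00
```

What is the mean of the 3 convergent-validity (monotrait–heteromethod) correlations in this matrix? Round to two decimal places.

0.58

Convergent values: 0.65, 0.55, 0.55; mean = 1.75/3 = 0.58.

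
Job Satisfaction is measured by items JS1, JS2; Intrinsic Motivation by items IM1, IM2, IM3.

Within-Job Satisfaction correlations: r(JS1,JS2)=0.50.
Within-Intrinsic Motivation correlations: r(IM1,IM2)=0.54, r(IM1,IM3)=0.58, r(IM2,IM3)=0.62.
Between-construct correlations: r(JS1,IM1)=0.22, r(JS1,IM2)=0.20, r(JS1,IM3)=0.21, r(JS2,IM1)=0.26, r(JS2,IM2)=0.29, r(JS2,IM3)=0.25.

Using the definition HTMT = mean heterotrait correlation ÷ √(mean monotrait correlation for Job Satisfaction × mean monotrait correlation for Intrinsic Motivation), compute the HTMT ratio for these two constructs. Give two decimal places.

Mean heterotrait r = 1.43/6 = 0.2383.
Mean within-JS = 0.50/1 = 0.5000; mean within-IM = 1.74/3 = 0.5800.
Geometric mean = √(0.5000 × 0.5800) = 0.5385.
HTMT = 0.2383 / 0.5385 = 0.44.

0.44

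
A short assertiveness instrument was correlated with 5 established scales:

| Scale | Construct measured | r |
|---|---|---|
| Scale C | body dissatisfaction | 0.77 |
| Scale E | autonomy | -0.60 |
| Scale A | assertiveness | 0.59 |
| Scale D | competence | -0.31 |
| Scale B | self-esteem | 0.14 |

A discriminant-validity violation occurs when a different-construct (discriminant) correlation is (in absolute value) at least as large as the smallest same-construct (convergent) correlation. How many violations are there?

Convergent (same construct = assertiveness): Scale A.
Smallest convergent = 0.59. Discriminant |r|: 0.77, 0.60, 0.31, 0.14; count ≥ 0.59 → 2.

2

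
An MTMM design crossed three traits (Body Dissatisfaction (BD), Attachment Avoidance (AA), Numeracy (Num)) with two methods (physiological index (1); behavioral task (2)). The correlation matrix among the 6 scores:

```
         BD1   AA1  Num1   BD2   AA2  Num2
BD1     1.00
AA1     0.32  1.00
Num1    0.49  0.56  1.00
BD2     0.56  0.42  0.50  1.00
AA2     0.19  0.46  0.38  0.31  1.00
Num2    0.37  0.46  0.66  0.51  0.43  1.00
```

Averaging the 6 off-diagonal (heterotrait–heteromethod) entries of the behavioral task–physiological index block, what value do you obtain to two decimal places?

0.39

HTHM values (method 2 × method 1): 0.42, 0.50, 0.19, 0.38, 0.37, 0.46; mean = 2.32/6 = 0.39.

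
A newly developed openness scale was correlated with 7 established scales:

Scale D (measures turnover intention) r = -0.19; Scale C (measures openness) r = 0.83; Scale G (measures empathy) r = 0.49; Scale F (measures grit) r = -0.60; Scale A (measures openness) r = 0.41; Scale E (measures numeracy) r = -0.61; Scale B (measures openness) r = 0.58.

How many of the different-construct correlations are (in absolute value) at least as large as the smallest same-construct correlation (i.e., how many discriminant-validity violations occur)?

3

Convergent (same construct = openness): Scale C, Scale A, Scale B.
Smallest convergent = 0.41. Discriminant |r|: 0.19, 0.49, 0.60, 0.61; count ≥ 0.41 → 3.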